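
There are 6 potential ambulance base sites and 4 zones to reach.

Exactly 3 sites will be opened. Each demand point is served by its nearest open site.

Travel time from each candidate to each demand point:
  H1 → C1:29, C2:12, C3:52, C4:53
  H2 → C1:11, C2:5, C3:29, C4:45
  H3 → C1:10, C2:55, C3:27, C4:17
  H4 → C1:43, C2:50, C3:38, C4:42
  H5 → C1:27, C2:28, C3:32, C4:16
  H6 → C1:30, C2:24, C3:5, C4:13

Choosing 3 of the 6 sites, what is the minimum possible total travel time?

Open {H2, H3, H6}.
  C1→H3 10, C2→H2 5, C3→H6 5, C4→H6 13  ⇒ total 33.
Compare {H1, H2, H6}: total 34.
Compare {H2, H4, H6}: total 34.
No size-3 selection does better; minimum is 33.

33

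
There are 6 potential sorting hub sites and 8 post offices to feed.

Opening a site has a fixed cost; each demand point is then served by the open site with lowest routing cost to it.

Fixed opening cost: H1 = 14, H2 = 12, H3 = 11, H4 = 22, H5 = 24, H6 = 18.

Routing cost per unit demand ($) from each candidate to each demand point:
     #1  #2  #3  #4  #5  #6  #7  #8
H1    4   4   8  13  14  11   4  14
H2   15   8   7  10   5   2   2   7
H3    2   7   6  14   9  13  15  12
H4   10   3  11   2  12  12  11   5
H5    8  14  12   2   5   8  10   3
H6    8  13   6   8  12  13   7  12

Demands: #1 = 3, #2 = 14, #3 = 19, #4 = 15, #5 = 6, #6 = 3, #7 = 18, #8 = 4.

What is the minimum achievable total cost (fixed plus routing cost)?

Open {H2, H3, H4}: assign each demand point to its cheapest open site.
  #1→H3 3×2=6, #2→H4 14×3=42, #3→H3 19×6=114, #4→H4 15×2=30, #5→H2 6×5=30, #6→H2 3×2=6, #7→H2 18×2=36, #8→H4 4×5=20
  routing cost 284, fixed 45 → total 329.
Compare {H1, H2, H3, H4}: routing cost 284 + fixed 59 = 343.
Compare {H2, H3, H4, H5}: routing cost 276 + fixed 69 = 345.
Compare {H2, H3, H4, H6}: routing cost 284 + fixed 63 = 347.
All other subsets cost ≥ 343. Minimum total cost: 329.

329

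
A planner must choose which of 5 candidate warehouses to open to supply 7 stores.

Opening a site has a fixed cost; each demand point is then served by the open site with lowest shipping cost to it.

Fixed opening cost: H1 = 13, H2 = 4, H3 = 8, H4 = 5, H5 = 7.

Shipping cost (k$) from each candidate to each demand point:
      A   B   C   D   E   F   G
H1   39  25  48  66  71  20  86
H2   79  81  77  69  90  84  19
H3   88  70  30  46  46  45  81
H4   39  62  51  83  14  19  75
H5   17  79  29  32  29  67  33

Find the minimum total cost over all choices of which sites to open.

184

Open {H1, H2, H4, H5}: assign each demand point to its cheapest open site.
  A→H5 17, B→H1 25, C→H5 29, D→H5 32, E→H4 14, F→H4 19, G→H2 19
  shipping cost 155, fixed 29 → total 184.
Compare {H1, H2, H3, H4, H5}: shipping cost 155 + fixed 37 = 192.
Compare {H1, H4, H5}: shipping cost 169 + fixed 25 = 194.
Compare {H1, H2, H5}: shipping cost 171 + fixed 24 = 195.
All other subsets cost ≥ 192. Minimum total cost: 184.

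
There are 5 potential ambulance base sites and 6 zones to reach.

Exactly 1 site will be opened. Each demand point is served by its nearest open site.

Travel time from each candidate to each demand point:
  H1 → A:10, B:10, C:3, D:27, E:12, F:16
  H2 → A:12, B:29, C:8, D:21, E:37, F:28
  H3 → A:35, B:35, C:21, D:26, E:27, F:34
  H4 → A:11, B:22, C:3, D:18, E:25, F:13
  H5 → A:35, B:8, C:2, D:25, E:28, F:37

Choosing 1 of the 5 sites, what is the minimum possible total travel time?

78

Open {H1}.
  A→H1 10, B→H1 10, C→H1 3, D→H1 27, E→H1 12, F→H1 16  ⇒ total 78.
Compare {H4}: total 92.
Compare {H2}: total 135.
No size-1 selection does better; minimum is 78.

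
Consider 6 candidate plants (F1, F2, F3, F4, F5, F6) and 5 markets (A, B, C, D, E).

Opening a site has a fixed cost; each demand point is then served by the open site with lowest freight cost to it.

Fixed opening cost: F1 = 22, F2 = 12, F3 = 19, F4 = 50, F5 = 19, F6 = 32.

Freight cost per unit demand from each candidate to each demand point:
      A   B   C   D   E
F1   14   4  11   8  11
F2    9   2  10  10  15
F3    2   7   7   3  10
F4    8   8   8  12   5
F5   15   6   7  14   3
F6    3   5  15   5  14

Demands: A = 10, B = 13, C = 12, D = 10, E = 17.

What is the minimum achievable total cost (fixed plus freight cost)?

261

Open {F2, F3, F5}: assign each demand point to its cheapest open site.
  A→F3 10×2=20, B→F2 13×2=26, C→F3 12×7=84, D→F3 10×3=30, E→F5 17×3=51
  freight cost 211, fixed 50 → total 261.
Compare {F1, F2, F3, F5}: freight cost 211 + fixed 72 = 283.
Compare {F2, F3, F5, F6}: freight cost 211 + fixed 82 = 293.
Compare {F1, F3, F5}: freight cost 237 + fixed 60 = 297.
All other subsets cost ≥ 283. Minimum total cost: 261.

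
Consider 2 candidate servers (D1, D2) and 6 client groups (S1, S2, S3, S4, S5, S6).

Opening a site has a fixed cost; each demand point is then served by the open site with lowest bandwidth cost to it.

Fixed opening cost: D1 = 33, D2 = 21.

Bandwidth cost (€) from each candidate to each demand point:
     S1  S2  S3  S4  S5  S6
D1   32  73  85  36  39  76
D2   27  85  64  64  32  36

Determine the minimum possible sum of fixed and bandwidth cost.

322

Open {D1, D2}: assign each demand point to its cheapest open site.
  S1→D2 27, S2→D1 73, S3→D2 64, S4→D1 36, S5→D2 32, S6→D2 36
  bandwidth cost 268, fixed 54 → total 322.
Compare {D2}: bandwidth cost 308 + fixed 21 = 329.
Compare {D1}: bandwidth cost 341 + fixed 33 = 374.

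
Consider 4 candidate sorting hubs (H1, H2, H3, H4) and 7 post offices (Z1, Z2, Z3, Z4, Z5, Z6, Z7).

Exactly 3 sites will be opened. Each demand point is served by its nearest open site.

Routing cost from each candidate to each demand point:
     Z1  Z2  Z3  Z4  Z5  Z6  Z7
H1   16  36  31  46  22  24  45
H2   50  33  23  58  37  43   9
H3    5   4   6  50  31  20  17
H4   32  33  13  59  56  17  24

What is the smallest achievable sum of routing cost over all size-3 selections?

112

Open {H1, H2, H3}.
  Z1→H3 5, Z2→H3 4, Z3→H3 6, Z4→H1 46, Z5→H1 22, Z6→H3 20, Z7→H2 9  ⇒ total 112.
Compare {H1, H3, H4}: total 117.
Compare {H2, H3, H4}: total 122.
No size-3 selection does better; minimum is 112.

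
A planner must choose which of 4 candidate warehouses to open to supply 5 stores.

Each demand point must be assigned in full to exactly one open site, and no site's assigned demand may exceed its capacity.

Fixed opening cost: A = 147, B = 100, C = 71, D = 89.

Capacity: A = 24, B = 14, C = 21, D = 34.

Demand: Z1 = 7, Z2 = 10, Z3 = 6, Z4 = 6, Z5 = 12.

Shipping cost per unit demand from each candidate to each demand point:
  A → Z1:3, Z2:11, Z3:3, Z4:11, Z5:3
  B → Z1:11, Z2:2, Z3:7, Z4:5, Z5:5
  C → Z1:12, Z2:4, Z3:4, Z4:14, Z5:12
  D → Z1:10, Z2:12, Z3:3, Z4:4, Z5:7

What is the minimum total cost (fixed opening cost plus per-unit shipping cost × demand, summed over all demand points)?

Open {C, D}; cheapest assignment that respects the capacities:
  C (cap 21, load 10): Z2 — cost 10×4 = 40
  D (cap 34, load 31): Z1, Z3, Z4, Z5 — cost 7×10 + 6×3 + 6×4 + 12×7 = 196
  Shipping 236, fixed 160 → total 396.
  Any other capacity-feasible assignment to {C, D} ships for at least 236.
Compare {B, D}: its best feasible assignment gives total 405.
Compare {A, C, D}: its best feasible assignment gives total 446.
Every other set of open sites that can feasibly serve all demand totals ≥ 405 even under its best assignment. Minimum: 396.

396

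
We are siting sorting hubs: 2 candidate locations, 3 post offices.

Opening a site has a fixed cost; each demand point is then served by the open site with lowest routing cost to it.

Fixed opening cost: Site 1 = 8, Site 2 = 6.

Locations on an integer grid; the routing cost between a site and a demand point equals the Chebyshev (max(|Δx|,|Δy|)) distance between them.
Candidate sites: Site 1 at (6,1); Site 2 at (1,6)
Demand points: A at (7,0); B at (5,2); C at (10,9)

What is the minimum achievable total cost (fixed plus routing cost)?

18

Open {Site 1}: assign each demand point to its cheapest open site.
  A→Site 1 1, B→Site 1 1, C→Site 1 8
  routing cost 10, fixed 8 → total 18.
Compare {Site 1, Site 2}: routing cost 10 + fixed 14 = 24.
Compare {Site 2}: routing cost 19 + fixed 6 = 25.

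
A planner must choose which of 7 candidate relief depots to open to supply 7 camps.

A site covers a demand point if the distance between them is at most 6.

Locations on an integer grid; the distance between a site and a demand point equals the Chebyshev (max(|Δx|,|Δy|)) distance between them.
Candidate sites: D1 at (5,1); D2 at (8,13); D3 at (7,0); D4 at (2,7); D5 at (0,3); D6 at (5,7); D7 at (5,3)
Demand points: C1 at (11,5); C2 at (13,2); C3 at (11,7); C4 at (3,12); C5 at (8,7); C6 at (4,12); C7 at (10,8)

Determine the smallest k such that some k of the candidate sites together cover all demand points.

2

Coverage sets (demand points within 6 of each site):
  D1: {C1, C3, C5}
  D2: {C3, C4, C5, C6, C7}
  D3: {C1, C2}
  D4: {C4, C5, C6}
  D5: {}
  D6: {C1, C3, C4, C5, C6, C7}
  D7: {C1, C3, C5, C7}
No single site covers all 7 demand points.
But {D2, D3} covers everything, so the minimum is 2.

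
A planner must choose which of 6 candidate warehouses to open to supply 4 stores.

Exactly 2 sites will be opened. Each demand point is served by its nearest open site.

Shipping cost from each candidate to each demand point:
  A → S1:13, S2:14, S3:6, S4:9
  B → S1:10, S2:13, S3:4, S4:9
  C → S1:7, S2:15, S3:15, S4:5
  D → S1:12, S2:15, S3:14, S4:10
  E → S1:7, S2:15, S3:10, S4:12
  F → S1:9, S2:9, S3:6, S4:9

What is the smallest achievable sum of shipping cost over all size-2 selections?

Open {C, F}.
  S1→C 7, S2→F 9, S3→F 6, S4→C 5  ⇒ total 27.
Compare {B, C}: total 29.
Compare {B, F}: total 31.
No size-2 selection does better; minimum is 27.

27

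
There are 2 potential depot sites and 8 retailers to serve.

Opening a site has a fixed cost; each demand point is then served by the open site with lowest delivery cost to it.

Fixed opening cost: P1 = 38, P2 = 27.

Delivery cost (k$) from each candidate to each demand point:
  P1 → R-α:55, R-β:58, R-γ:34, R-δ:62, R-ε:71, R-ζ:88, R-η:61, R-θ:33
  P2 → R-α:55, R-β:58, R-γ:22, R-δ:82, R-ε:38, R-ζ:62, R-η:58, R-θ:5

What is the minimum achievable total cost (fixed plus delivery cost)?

407

Open {P2}: assign each demand point to its cheapest open site.
  R-α→P2 55, R-β→P2 58, R-γ→P2 22, R-δ→P2 82, R-ε→P2 38, R-ζ→P2 62, R-η→P2 58, R-θ→P2 5
  delivery cost 380, fixed 27 → total 407.
Compare {P1, P2}: delivery cost 360 + fixed 65 = 425.
Compare {P1}: delivery cost 462 + fixed 38 = 500.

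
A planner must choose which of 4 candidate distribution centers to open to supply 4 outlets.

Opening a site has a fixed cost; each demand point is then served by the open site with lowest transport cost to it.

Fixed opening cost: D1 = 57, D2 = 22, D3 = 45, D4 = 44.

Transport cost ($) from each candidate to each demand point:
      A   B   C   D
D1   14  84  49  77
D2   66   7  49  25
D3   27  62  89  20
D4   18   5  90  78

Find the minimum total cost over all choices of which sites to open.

Open {D2, D4}: assign each demand point to its cheapest open site.
  A→D4 18, B→D4 5, C→D2 49, D→D2 25
  transport cost 97, fixed 66 → total 163.
Compare {D2}: transport cost 147 + fixed 22 = 169.
Compare {D2, D3}: transport cost 103 + fixed 67 = 170.
Compare {D1, D2}: transport cost 95 + fixed 79 = 174.
All other subsets cost ≥ 169. Minimum total cost: 163.

163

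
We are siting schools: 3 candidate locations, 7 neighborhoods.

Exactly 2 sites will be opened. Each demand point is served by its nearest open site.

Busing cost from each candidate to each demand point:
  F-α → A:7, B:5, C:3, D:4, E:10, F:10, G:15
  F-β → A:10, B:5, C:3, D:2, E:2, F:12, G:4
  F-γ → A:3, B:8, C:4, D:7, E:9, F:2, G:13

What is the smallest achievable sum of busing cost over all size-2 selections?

21

Open {F-β, F-γ}.
  A→F-γ 3, B→F-β 5, C→F-β 3, D→F-β 2, E→F-β 2, F→F-γ 2, G→F-β 4  ⇒ total 21.
Compare {F-α, F-β}: total 33.
Compare {F-α, F-γ}: total 39.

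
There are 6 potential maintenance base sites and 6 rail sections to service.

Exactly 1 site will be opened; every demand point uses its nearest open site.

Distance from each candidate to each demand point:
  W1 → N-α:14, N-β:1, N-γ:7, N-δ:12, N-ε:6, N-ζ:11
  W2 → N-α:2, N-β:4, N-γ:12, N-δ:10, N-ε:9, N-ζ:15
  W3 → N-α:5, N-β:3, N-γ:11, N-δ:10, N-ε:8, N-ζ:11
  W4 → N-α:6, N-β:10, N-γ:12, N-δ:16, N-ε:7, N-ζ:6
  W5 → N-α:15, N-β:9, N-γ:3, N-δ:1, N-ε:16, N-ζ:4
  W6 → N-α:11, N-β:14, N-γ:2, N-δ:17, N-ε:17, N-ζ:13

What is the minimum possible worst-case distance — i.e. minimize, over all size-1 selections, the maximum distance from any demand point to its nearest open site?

Open {W3}.
  Farthest demand point is N-γ at distance 11 (to W3); all others are ≤ 11.
With {W1} the worst case is 14.
With {W2} the worst case is 15.
No size-1 selection achieves below 11.

11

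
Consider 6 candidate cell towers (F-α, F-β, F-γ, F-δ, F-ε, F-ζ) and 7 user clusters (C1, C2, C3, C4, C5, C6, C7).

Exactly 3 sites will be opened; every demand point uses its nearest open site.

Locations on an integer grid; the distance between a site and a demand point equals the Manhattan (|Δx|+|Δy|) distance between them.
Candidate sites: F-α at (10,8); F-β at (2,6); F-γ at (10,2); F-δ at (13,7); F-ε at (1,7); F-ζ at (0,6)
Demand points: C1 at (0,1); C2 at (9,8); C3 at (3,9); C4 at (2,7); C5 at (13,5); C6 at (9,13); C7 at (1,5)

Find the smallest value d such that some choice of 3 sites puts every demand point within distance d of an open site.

Open {F-α, F-β, F-ζ}.
  Farthest demand point is C5 at distance 6 (to F-α); all others are ≤ 6.
With {F-α, F-γ, F-ζ} the worst case is 6.
With {F-α, F-δ, F-ζ} the worst case is 6.
No size-3 selection achieves below 6.

6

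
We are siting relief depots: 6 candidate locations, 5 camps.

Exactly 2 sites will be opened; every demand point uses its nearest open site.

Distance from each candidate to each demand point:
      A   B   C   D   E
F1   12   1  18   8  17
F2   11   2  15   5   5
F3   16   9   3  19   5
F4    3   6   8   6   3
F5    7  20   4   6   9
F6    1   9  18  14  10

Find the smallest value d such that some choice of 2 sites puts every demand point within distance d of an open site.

Open {F3, F4}.
  Farthest demand point is B at distance 6 (to F4); all others are ≤ 6.
With {F4, F5} the worst case is 6.
With {F2, F5} the worst case is 7.
No size-2 selection achieves below 6.

6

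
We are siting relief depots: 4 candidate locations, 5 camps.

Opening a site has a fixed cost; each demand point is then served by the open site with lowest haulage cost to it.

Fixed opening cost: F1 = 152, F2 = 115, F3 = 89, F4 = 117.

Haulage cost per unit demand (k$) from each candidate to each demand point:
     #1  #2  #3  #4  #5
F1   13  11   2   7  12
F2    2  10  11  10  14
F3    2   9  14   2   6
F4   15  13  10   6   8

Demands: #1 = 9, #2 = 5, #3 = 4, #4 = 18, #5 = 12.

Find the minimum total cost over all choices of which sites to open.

Open {F3}: assign each demand point to its cheapest open site.
  #1→F3 9×2=18, #2→F3 5×9=45, #3→F3 4×14=56, #4→F3 18×2=36, #5→F3 12×6=72
  haulage cost 227, fixed 89 → total 316.
Compare {F3, F4}: haulage cost 211 + fixed 206 = 417.
Compare {F2, F3}: haulage cost 215 + fixed 204 = 419.
Compare {F1, F3}: haulage cost 179 + fixed 241 = 420.
All other subsets cost ≥ 417. Minimum total cost: 316.

316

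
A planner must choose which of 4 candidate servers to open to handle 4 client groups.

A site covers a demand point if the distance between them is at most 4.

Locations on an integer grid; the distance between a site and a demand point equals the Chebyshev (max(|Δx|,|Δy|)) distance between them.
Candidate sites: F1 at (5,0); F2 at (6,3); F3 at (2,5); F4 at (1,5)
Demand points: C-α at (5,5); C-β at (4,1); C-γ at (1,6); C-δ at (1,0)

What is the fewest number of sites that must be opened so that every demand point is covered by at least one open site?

Coverage sets (demand points within 4 of each site):
  F1: {C-β, C-δ}
  F2: {C-α, C-β}
  F3: {C-α, C-β, C-γ}
  F4: {C-α, C-β, C-γ}
No single site covers all 4 demand points.
But {F1, F3} covers everything, so the minimum is 2.

2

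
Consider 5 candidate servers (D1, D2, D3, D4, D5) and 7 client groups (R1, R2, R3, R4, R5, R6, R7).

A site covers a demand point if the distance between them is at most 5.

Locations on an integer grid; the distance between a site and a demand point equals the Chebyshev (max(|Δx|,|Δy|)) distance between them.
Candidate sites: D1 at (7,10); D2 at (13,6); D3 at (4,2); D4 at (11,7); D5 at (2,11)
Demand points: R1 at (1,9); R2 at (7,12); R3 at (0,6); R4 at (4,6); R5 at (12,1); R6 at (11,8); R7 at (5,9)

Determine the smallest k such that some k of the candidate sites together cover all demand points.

2

Coverage sets (demand points within 5 of each site):
  D1: {R2, R4, R6, R7}
  D2: {R5, R6}
  D3: {R3, R4}
  D4: {R2, R6}
  D5: {R1, R2, R3, R4, R7}
No single site covers all 7 demand points.
But {D2, D5} covers everything, so the minimum is 2.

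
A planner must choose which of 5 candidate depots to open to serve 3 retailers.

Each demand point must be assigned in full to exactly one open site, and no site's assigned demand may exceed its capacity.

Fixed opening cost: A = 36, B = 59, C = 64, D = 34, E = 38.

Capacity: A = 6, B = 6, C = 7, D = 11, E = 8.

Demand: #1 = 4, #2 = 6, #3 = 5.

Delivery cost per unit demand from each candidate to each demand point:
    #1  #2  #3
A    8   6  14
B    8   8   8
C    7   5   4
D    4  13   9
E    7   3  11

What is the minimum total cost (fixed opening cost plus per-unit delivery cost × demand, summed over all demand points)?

Open {D, E}; cheapest assignment that respects the capacities:
  D (cap 11, load 9): #1, #3 — cost 4×4 + 5×9 = 61
  E (cap 8, load 6): #2 — cost 6×3 = 18
  Shipping 79, fixed 72 → total 151.
  Any other capacity-feasible assignment to {D, E} ships for at least 79.
Compare {A, D}: its best feasible assignment gives total 167.
Compare {A, D, E}: its best feasible assignment gives total 187.
Every other set of open sites that can feasibly serve all demand totals ≥ 167 even under its best assignment. Minimum: 151.

151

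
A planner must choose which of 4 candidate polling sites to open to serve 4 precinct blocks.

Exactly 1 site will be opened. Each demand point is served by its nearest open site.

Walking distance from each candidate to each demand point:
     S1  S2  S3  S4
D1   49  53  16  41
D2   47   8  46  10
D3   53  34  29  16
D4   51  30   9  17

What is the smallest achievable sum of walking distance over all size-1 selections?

Open {D4}.
  S1→D4 51, S2→D4 30, S3→D4 9, S4→D4 17  ⇒ total 107.
Compare {D2}: total 111.
Compare {D3}: total 132.
No size-1 selection does better; minimum is 107.

107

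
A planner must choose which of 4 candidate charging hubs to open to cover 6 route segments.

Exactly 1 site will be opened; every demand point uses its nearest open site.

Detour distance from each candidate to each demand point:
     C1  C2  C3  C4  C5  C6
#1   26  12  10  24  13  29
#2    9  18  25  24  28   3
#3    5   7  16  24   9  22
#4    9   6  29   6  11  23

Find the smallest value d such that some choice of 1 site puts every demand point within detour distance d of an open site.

24

Open {#3}.
  Farthest demand point is C4 at detour distance 24 (to #3); all others are ≤ 24.
With {#2} the worst case is 28.
With {#1} the worst case is 29.
No size-1 selection achieves below 24.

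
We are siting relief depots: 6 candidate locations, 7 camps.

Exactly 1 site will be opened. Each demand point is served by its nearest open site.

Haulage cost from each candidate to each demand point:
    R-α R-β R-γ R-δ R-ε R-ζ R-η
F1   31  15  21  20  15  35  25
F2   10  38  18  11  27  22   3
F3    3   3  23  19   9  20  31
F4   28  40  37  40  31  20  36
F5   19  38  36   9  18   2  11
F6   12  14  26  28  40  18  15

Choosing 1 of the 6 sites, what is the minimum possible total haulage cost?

108

Open {F3}.
  R-α→F3 3, R-β→F3 3, R-γ→F3 23, R-δ→F3 19, R-ε→F3 9, R-ζ→F3 20, R-η→F3 31  ⇒ total 108.
Compare {F2}: total 129.
Compare {F5}: total 133.
No size-1 selection does better; minimum is 108.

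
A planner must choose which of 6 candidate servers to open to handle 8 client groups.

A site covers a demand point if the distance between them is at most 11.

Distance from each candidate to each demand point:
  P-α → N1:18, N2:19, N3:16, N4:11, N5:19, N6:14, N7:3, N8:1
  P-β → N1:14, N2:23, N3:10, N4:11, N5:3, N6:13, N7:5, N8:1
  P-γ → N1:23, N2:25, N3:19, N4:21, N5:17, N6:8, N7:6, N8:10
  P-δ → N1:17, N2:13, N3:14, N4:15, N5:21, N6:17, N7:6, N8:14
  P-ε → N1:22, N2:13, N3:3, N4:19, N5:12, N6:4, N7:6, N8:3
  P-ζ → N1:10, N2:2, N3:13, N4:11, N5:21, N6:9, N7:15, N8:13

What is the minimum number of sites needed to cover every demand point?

Coverage sets (demand points within 11 of each site):
  P-α: {N4, N7, N8}
  P-β: {N3, N4, N5, N7, N8}
  P-γ: {N6, N7, N8}
  P-δ: {N7}
  P-ε: {N3, N6, N7, N8}
  P-ζ: {N1, N2, N4, N6}
No single site covers all 8 demand points.
But {P-β, P-ζ} covers everything, so the minimum is 2.

2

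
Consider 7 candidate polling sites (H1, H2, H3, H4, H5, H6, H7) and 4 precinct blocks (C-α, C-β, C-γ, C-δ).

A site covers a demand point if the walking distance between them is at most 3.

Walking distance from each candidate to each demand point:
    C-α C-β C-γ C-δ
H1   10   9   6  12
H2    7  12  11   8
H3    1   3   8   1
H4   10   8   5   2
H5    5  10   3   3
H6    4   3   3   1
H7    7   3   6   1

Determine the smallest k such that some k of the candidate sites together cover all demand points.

2

Coverage sets (demand points within 3 of each site):
  H1: {}
  H2: {}
  H3: {C-α, C-β, C-δ}
  H4: {C-δ}
  H5: {C-γ, C-δ}
  H6: {C-β, C-γ, C-δ}
  H7: {C-β, C-δ}
No single site covers all 4 demand points.
But {H3, H5} covers everything, so the minimum is 2.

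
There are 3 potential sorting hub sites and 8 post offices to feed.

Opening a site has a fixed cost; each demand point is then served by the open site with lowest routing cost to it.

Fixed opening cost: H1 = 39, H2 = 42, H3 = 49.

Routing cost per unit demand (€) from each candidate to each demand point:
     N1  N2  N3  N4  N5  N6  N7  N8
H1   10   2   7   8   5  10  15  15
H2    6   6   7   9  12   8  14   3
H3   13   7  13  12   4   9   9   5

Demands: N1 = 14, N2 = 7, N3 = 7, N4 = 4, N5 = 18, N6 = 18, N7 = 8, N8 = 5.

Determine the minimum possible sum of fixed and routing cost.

605

Open {H2, H3}: assign each demand point to its cheapest open site.
  N1→H2 14×6=84, N2→H2 7×6=42, N3→H2 7×7=49, N4→H2 4×9=36, N5→H3 18×4=72, N6→H2 18×8=144, N7→H3 8×9=72, N8→H2 5×3=15
  routing cost 514, fixed 91 → total 605.
Compare {H1, H2, H3}: routing cost 482 + fixed 130 = 612.
Compare {H1, H2}: routing cost 540 + fixed 81 = 621.
Compare {H1, H3}: routing cost 566 + fixed 88 = 654.
All other subsets cost ≥ 612. Minimum total cost: 605.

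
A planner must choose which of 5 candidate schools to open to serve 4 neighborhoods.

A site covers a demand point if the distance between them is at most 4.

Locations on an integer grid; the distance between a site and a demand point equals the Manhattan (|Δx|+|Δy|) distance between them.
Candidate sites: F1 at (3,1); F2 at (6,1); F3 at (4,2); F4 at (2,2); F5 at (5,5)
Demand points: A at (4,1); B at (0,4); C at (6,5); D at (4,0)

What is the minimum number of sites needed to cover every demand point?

Coverage sets (demand points within 4 of each site):
  F1: {A, D}
  F2: {A, C, D}
  F3: {A, D}
  F4: {A, B, D}
  F5: {C}
No single site covers all 4 demand points.
But {F2, F4} covers everything, so the minimum is 2.

2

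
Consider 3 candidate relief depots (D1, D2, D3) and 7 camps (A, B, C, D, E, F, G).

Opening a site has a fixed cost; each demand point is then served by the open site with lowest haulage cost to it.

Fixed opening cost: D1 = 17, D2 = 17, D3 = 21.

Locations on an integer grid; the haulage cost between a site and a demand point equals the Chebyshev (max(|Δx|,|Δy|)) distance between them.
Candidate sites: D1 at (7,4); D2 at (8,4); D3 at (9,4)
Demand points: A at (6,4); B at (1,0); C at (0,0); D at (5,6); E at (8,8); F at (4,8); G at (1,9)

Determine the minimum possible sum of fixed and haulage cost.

Open {D1}: assign each demand point to its cheapest open site.
  A→D1 1, B→D1 6, C→D1 7, D→D1 2, E→D1 4, F→D1 4, G→D1 6
  haulage cost 30, fixed 17 → total 47.
Compare {D2}: haulage cost 35 + fixed 17 = 52.
Compare {D3}: haulage cost 41 + fixed 21 = 62.
Compare {D1, D2}: haulage cost 30 + fixed 34 = 64.
All other subsets cost ≥ 52. Minimum total cost: 47.

47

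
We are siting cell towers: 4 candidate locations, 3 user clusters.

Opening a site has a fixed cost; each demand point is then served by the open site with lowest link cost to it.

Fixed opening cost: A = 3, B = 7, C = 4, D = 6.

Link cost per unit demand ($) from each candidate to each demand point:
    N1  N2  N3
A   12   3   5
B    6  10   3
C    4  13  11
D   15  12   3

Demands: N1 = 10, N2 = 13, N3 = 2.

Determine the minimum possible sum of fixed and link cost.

96

Open {A, C}: assign each demand point to its cheapest open site.
  N1→C 10×4=40, N2→A 13×3=39, N3→A 2×5=10
  link cost 89, fixed 7 → total 96.
Compare {A, C, D}: link cost 85 + fixed 13 = 98.
Compare {A, B, C}: link cost 85 + fixed 14 = 99.
Compare {A, B, C, D}: link cost 85 + fixed 20 = 105.
All other subsets cost ≥ 98. Minimum total cost: 96.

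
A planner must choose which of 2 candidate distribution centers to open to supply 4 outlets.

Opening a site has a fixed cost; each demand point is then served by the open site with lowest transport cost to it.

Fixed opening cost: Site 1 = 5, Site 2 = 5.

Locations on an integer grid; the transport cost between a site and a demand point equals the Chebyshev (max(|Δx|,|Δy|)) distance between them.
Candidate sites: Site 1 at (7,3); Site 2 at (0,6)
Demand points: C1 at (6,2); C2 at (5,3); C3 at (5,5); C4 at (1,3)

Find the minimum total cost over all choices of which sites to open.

Open {Site 1}: assign each demand point to its cheapest open site.
  C1→Site 1 1, C2→Site 1 2, C3→Site 1 2, C4→Site 1 6
  transport cost 11, fixed 5 → total 16.
Compare {Site 1, Site 2}: transport cost 8 + fixed 10 = 18.
Compare {Site 2}: transport cost 19 + fixed 5 = 24.

16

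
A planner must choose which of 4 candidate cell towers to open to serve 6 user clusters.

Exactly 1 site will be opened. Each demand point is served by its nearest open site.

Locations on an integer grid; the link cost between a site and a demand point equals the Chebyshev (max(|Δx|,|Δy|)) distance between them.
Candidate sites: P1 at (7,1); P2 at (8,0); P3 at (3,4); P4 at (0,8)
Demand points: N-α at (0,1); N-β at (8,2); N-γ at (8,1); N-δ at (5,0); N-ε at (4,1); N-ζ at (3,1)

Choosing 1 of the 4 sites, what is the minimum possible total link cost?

Open {P1}.
  N-α→P1 7, N-β→P1 1, N-γ→P1 1, N-δ→P1 2, N-ε→P1 3, N-ζ→P1 4  ⇒ total 18.
Compare {P2}: total 23.
Compare {P3}: total 23.
No size-1 selection does better; minimum is 18.

18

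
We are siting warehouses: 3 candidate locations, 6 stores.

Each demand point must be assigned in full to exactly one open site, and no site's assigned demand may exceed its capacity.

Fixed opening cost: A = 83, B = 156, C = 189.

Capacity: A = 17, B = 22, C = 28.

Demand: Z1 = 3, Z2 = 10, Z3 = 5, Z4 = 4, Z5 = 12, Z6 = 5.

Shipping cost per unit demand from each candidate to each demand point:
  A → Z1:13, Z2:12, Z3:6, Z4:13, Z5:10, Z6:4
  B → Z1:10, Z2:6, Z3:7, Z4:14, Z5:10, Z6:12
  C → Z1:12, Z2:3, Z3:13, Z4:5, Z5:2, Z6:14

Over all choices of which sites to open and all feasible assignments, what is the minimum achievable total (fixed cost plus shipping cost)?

435

Open {A, C}; cheapest assignment that respects the capacities:
  A (cap 17, load 13): Z1, Z3, Z6 — cost 3×13 + 5×6 + 5×4 = 89
  C (cap 28, load 26): Z2, Z4, Z5 — cost 10×3 + 4×5 + 12×2 = 74
  Shipping 163, fixed 272 → total 435.
  Any other capacity-feasible assignment to {A, C} ships for at least 163.
Compare {B, C}: its best feasible assignment gives total 544.
Compare {A, B}: its best feasible assignment gives total 560.
Every other set of open sites that can feasibly serve all demand totals ≥ 544 even under its best assignment. Minimum: 435.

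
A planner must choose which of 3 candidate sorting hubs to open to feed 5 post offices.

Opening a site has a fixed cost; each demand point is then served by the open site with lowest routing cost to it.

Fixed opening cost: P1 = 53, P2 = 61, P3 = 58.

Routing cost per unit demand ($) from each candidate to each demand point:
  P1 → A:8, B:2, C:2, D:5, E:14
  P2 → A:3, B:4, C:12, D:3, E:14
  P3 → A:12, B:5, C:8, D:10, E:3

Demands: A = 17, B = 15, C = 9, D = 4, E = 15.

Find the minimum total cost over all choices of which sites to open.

Open {P1, P2, P3}: assign each demand point to its cheapest open site.
  A→P2 17×3=51, B→P1 15×2=30, C→P1 9×2=18, D→P2 4×3=12, E→P3 15×3=45
  routing cost 156, fixed 172 → total 328.
Compare {P2, P3}: routing cost 240 + fixed 119 = 359.
Compare {P1, P3}: routing cost 249 + fixed 111 = 360.
Compare {P1, P2}: routing cost 321 + fixed 114 = 435.
All other subsets cost ≥ 359. Minimum total cost: 328.

328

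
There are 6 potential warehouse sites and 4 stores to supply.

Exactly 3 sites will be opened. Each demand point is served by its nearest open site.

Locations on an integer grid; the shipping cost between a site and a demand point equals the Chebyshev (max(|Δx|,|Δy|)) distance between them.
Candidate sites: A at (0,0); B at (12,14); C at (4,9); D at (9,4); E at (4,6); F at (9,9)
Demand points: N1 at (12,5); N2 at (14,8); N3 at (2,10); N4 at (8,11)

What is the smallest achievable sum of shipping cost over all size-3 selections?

Open {C, D, F}.
  N1→D 3, N2→D 5, N3→C 2, N4→F 2  ⇒ total 12.
Compare {A, C, F}: total 13.
Compare {B, C, F}: total 13.
No size-3 selection does better; minimum is 12.

12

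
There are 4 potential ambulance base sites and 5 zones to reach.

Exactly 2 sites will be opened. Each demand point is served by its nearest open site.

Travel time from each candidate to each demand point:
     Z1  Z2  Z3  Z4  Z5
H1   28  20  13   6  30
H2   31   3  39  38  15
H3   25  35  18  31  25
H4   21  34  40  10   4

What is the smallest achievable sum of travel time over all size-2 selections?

64

Open {H1, H4}.
  Z1→H4 21, Z2→H1 20, Z3→H1 13, Z4→H1 6, Z5→H4 4  ⇒ total 64.
Compare {H1, H2}: total 65.
Compare {H2, H4}: total 77.
No size-2 selection does better; minimum is 64.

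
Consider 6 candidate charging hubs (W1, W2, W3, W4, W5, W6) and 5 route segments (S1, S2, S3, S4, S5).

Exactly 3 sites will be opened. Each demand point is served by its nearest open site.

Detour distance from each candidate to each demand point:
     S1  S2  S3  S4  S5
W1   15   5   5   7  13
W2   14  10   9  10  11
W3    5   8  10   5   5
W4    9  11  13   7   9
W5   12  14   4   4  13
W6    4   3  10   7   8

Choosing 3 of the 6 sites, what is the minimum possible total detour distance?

20

Open {W3, W5, W6}.
  S1→W6 4, S2→W6 3, S3→W5 4, S4→W5 4, S5→W3 5  ⇒ total 20.
Compare {W1, W3, W6}: total 22.
Compare {W1, W3, W5}: total 23.
No size-3 selection does better; minimum is 20.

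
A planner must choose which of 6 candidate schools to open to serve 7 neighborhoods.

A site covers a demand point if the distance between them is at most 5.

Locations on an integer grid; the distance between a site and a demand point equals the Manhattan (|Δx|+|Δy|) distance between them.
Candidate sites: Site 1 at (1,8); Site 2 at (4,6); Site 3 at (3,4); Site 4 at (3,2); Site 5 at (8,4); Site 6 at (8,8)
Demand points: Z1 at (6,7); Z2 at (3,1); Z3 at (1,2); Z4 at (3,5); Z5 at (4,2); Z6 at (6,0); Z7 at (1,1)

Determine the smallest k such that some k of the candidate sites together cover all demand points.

2

Coverage sets (demand points within 5 of each site):
  Site 1: {Z4}
  Site 2: {Z1, Z4, Z5}
  Site 3: {Z2, Z3, Z4, Z5, Z7}
  Site 4: {Z2, Z3, Z4, Z5, Z6, Z7}
  Site 5: {Z1}
  Site 6: {Z1}
No single site covers all 7 demand points.
But {Site 2, Site 4} covers everything, so the minimum is 2.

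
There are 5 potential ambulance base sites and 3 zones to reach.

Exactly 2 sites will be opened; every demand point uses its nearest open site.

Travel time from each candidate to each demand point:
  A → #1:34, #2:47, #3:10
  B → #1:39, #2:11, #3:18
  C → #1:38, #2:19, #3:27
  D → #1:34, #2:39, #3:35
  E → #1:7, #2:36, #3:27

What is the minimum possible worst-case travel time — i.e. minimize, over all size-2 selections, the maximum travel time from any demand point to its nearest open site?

18

Open {B, E}.
  Farthest demand point is #3 at travel time 18 (to B); all others are ≤ 18.
With {C, E} the worst case is 27.
With {A, B} the worst case is 34.
No size-2 selection achieves below 18.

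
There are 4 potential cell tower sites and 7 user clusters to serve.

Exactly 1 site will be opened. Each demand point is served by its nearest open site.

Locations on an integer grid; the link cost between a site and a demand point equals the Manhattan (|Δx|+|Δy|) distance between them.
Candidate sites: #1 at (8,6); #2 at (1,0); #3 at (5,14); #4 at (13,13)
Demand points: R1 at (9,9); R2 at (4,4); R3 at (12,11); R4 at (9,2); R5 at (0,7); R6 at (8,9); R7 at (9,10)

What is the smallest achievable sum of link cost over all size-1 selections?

Open {#1}.
  R1→#1 4, R2→#1 6, R3→#1 9, R4→#1 5, R5→#1 9, R6→#1 3, R7→#1 5  ⇒ total 41.
Compare {#3}: total 74.
Compare {#4}: total 79.
No size-1 selection does better; minimum is 41.

41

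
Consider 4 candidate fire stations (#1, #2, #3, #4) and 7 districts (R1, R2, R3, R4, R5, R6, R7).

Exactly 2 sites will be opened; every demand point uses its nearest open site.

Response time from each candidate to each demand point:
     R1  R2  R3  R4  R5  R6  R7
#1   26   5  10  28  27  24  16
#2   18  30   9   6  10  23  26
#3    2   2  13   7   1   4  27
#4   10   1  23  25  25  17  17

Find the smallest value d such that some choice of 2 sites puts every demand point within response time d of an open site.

16

Open {#1, #3}.
  Farthest demand point is R7 at response time 16 (to #1); all others are ≤ 16.
With {#2, #4} the worst case is 17.
With {#3, #4} the worst case is 17.
No size-2 selection achieves below 16.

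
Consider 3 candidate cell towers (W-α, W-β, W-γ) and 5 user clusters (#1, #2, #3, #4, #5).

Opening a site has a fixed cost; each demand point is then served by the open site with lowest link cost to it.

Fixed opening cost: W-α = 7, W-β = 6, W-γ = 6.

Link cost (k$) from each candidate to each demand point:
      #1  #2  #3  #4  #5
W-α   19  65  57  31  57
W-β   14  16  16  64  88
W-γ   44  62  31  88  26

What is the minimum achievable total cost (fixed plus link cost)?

122

Open {W-α, W-β, W-γ}: assign each demand point to its cheapest open site.
  #1→W-β 14, #2→W-β 16, #3→W-β 16, #4→W-α 31, #5→W-γ 26
  link cost 103, fixed 19 → total 122.
Compare {W-α, W-β}: link cost 134 + fixed 13 = 147.
Compare {W-β, W-γ}: link cost 136 + fixed 12 = 148.
Compare {W-α, W-γ}: link cost 169 + fixed 13 = 182.
All other subsets cost ≥ 147. Minimum total cost: 122.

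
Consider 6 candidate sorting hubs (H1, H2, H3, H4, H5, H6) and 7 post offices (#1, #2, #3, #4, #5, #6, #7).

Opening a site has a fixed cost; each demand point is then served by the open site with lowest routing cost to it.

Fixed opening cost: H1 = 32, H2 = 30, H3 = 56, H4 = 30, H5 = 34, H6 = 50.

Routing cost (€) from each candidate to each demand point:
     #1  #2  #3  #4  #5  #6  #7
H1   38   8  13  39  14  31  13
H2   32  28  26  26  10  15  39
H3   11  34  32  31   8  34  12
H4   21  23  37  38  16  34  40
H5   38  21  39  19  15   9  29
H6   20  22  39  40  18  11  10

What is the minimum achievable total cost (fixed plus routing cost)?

Open {H1, H2}: assign each demand point to its cheapest open site.
  #1→H2 32, #2→H1 8, #3→H1 13, #4→H2 26, #5→H2 10, #6→H2 15, #7→H1 13
  routing cost 117, fixed 62 → total 179.
Compare {H1, H5}: routing cost 114 + fixed 66 = 180.
Compare {H1}: routing cost 156 + fixed 32 = 188.
Compare {H1, H4, H5}: routing cost 97 + fixed 96 = 193.
All other subsets cost ≥ 180. Minimum total cost: 179.

179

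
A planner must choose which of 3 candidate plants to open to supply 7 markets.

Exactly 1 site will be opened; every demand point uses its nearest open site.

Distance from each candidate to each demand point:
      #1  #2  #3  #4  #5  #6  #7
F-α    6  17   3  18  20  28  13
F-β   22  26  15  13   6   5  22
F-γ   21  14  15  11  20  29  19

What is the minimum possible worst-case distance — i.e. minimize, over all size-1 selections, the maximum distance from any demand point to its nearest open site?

Open {F-β}.
  Farthest demand point is #2 at distance 26 (to F-β); all others are ≤ 26.
With {F-α} the worst case is 28.
With {F-γ} the worst case is 29.
No size-1 selection achieves below 26.

26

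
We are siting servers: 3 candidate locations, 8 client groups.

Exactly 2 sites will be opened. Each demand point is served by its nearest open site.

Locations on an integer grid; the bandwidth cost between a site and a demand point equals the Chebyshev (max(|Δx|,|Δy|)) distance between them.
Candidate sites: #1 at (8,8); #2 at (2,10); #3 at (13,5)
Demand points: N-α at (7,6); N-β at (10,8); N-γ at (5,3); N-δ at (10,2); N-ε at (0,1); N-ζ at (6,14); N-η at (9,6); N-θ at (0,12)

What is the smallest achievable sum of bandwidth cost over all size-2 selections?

Open {#1, #2}.
  N-α→#1 2, N-β→#1 2, N-γ→#1 5, N-δ→#1 6, N-ε→#1 8, N-ζ→#2 4, N-η→#1 2, N-θ→#2 2  ⇒ total 31.
Compare {#1, #3}: total 36.
Compare {#2, #3}: total 37.

31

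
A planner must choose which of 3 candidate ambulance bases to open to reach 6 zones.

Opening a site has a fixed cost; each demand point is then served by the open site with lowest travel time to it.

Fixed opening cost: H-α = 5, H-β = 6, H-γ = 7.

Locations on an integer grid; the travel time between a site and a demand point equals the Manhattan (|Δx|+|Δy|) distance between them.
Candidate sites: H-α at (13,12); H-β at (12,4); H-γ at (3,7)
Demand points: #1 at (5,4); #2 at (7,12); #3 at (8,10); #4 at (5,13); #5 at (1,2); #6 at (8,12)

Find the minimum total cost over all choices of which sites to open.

50

Open {H-α, H-γ}: assign each demand point to its cheapest open site.
  #1→H-γ 5, #2→H-α 6, #3→H-α 7, #4→H-γ 8, #5→H-γ 7, #6→H-α 5
  travel time 38, fixed 12 → total 50.
Compare {H-γ}: travel time 47 + fixed 7 = 54.
Compare {H-α, H-β, H-γ}: travel time 38 + fixed 18 = 56.
Compare {H-α, H-β}: travel time 47 + fixed 11 = 58.
All other subsets cost ≥ 54. Minimum total cost: 50.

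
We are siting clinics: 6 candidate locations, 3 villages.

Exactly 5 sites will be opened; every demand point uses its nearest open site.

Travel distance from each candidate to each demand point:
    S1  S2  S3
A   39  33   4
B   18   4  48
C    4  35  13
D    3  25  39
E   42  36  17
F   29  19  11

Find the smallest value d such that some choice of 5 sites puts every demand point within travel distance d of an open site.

Open {A, B, C, D, E}.
  Farthest demand point is S2 at travel distance 4 (to B); all others are ≤ 4.
With {A, B, C, D, F} the worst case is 4.
With {A, B, C, E, F} the worst case is 4.
No size-5 selection achieves below 4.

4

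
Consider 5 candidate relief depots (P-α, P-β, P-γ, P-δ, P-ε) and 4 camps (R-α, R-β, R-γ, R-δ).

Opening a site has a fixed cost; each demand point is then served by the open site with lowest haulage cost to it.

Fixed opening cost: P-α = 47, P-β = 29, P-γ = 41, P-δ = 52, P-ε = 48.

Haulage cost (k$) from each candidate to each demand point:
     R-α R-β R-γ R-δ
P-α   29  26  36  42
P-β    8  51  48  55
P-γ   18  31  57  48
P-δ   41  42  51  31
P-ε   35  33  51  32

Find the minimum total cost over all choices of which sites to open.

Open {P-α}: assign each demand point to its cheapest open site.
  R-α→P-α 29, R-β→P-α 26, R-γ→P-α 36, R-δ→P-α 42
  haulage cost 133, fixed 47 → total 180.
Compare {P-α, P-β}: haulage cost 112 + fixed 76 = 188.
Compare {P-β}: haulage cost 162 + fixed 29 = 191.
Compare {P-γ}: haulage cost 154 + fixed 41 = 195.
All other subsets cost ≥ 188. Minimum total cost: 180.

180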